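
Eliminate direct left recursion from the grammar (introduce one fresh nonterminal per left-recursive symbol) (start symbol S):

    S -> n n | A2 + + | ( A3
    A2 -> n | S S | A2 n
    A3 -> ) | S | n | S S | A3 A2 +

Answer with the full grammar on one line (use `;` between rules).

S -> n n | A2 + + | ( A3; A2 -> n A2' | S S A2'; A3 -> ) A3' | S A3' | n A3' | S S A3'; A2' -> n A2' | ε; A3' -> A2 + A3' | ε

Left recursion appears on A2, A3.
For A2: α = {n}, β = {n, S S}. Rewrite as A2 → β A2' and A2' → α A2' | ε.
For A3: α = {A2 +}, β = {), S, n, S S}. Rewrite as A3 → β A3' and A3' → α A3' | ε.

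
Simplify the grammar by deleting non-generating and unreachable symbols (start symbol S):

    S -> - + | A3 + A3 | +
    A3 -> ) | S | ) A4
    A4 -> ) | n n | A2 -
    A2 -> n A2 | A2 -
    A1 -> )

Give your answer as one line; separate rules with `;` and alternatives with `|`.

S -> - + | A3 + A3 | +; A3 -> ) | S | ) A4; A4 -> ) | n n

Generating nonterminals: {A1, A3, A4, S}.
Reachable from S after that: {A3, A4, S}.
Removed useless symbols: {A1, A2} and every production mentioning them.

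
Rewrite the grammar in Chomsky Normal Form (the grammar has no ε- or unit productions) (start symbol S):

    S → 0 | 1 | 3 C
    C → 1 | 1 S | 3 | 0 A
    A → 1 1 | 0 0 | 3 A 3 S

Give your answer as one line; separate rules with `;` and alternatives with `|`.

S → 0 | 1 | X1 C; C → 1 | X2 S | 3 | X3 A; A → X2 X2 | X3 X3 | X1 Y1; X1 → 3; X2 → 1; X3 → 0; Y1 → A Y2; Y2 → X1 S

Introduce a nonterminal for each terminal appearing in a rule of length ≥ 2: X1 → 3, X2 → 1, X3 → 0.
Binarize each right-hand side of length ≥ 3 by chaining fresh nonterminals (Y1, Y2, …): affected rules were A → X1 A X1 S.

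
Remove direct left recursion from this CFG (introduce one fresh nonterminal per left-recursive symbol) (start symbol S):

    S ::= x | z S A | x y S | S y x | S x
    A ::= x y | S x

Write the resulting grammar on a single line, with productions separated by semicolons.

Left recursion appears on S.
For S: α = {y x, x}, β = {x, z S A, x y S}. Rewrite as S → β S' and S' → α S' | ε.

S ::= x S' | z S A S' | x y S S'; A ::= x y | S x; S' ::= y x S' | x S' | ε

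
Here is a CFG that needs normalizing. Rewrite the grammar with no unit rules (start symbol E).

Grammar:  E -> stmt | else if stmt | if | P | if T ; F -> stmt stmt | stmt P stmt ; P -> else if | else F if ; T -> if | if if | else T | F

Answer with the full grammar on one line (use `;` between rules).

E -> stmt | else if stmt | if | if T | else if | else F if; F -> stmt stmt | stmt P stmt; P -> else if | else F if; T -> stmt stmt | stmt P stmt | if | if if | else T

Unit pairs: E ⇒* {P}; T ⇒* {F}.
Replace each nonterminal's rules with the union of the non-unit rules of every nonterminal it unit-derives.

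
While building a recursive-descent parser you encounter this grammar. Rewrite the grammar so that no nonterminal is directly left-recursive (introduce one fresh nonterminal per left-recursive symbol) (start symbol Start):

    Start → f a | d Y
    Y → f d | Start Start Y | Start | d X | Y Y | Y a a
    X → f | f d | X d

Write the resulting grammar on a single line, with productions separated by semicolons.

Left recursion appears on Y, X.
For Y: α = {Y, a a}, β = {f d, Start Start Y, Start, d X}. Rewrite as Y → β Y1 and Y1 → α Y1 | ε.
For X: α = {d}, β = {f, f d}. Rewrite as X → β X1 and X1 → α X1 | ε.

Start → f a | d Y; Y → f d Y1 | Start Start Y Y1 | Start Y1 | d X Y1; X → f X1 | f d X1; Y1 → Y Y1 | a a Y1 | eps; X1 → d X1 | eps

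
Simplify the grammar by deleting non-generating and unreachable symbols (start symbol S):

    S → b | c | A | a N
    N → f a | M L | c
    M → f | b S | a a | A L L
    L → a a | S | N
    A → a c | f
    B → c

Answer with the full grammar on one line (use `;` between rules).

Generating nonterminals: {A, B, L, M, N, S}.
Reachable from S after that: {A, L, M, N, S}.
Removed useless symbols: {B} and every production mentioning them.

S → b | c | A | a N; N → f a | M L | c; M → f | b S | a a | A L L; L → a a | S | N; A → a c | f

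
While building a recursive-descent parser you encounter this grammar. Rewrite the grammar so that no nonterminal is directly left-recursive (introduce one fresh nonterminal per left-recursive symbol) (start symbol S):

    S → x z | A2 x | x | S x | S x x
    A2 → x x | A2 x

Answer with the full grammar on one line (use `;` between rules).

S, A2 are directly left-recursive.
For S: α = {x, x x}, β = {x z, A2 x, x}. Rewrite as S → β S' and S' → α S' | ε.
For A2: α = {x}, β = {x x}. Rewrite as A2 → β A2' and A2' → α A2' | ε.

S → x z S' | A2 x S' | x S'; A2 → x x A2'; S' → x S' | x x S' | ε; A2' → x A2' | ε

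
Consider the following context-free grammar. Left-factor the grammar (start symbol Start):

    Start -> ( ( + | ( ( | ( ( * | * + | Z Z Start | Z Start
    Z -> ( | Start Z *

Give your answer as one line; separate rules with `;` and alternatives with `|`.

Start -> * + | ( ( Start1 | Z Start2; Z -> ( | Start Z *; Start1 -> + | ε | *; Start2 -> Z Start | Start

Start has alternatives sharing prefix '( (': factor to Start → ( ( Start1 with Start1 → + | ε | *.
Start has alternatives sharing prefix 'Z': factor to Start → Z Start2 with Start2 → Z Start | Start.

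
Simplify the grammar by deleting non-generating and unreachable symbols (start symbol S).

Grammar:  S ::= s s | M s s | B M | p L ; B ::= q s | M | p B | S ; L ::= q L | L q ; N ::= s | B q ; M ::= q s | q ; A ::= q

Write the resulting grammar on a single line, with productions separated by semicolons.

S ::= s s | M s s | B M; B ::= q s | M | p B | S; M ::= q s | q

Generating nonterminals: {A, B, M, N, S}.
Reachable from S after that: {B, M, S}.
Removed useless symbols: {A, L, N} and every production mentioning them.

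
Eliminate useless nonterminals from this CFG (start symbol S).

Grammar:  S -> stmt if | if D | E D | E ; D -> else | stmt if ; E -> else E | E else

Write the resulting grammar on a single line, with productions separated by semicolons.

Generating nonterminals: {D, S}.
Reachable from S after that: {D, S}.
Removed useless symbols: {E} and every production mentioning them.

S -> stmt if | if D; D -> else | stmt if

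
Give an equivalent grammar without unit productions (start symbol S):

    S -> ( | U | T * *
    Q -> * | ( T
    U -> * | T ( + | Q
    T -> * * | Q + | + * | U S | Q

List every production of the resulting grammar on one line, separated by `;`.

Unit pairs: S ⇒* {Q, U}; T ⇒* {Q}; U ⇒* {Q}.
For every A with A ⇒* B via unit rules, add B's non-unit alternatives to A; then delete every rule of the form X → Y.

S -> * | T ( + | ( | T * * | ( T; Q -> * | ( T; U -> * | T ( + | ( T; T -> * | ( T | * * | Q + | + * | U S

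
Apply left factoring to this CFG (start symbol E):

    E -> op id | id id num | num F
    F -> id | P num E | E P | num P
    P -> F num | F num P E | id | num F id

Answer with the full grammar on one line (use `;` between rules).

P has alternatives sharing prefix 'F num': factor to P → F num P' with P' → ε | P E.

E -> op id | id id num | num F; F -> id | P num E | E P | num P; P -> id | num F id | F num P'; P' -> eps | P E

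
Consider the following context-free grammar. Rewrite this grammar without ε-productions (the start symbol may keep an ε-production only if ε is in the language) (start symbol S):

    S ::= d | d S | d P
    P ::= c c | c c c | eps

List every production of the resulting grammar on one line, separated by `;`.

Nullable set = {P}.
ε ∉ L(G), so no ε-production is kept.

S ::= d | d S | d P; P ::= c c | c c c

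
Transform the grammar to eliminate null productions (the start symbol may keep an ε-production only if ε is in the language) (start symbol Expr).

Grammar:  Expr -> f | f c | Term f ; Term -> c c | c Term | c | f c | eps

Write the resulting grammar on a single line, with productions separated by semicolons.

Expr -> f | f c | Term f; Term -> c c | c Term | c | f c

Nullable nonterminals: {Term}.
ε ∉ L(G), so no ε-production is kept.
For each production, add variants omitting each subset of nullable occurrences: Term → c Term gives c Term | c.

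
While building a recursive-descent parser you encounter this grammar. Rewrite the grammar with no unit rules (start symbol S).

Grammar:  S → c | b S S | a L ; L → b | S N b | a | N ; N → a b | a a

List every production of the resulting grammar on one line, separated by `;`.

Unit pairs: L ⇒* {N}.
Replace each nonterminal's rules with the union of the non-unit rules of every nonterminal it unit-derives.

S → c | b S S | a L; L → b | S N b | a | a b | a a; N → a b | a a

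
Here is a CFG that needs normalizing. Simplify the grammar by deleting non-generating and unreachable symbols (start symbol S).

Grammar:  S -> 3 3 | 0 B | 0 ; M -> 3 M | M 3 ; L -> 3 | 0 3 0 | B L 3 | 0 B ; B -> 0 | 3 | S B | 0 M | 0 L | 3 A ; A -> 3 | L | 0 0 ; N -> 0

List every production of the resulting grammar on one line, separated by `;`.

S -> 3 3 | 0 B | 0; L -> 3 | 0 3 0 | B L 3 | 0 B; B -> 0 | 3 | S B | 0 L | 3 A; A -> 3 | L | 0 0

Generating nonterminals: {A, B, L, N, S}.
Reachable from S after that: {A, B, L, S}.
Removed useless symbols: {M, N} and every production mentioning them.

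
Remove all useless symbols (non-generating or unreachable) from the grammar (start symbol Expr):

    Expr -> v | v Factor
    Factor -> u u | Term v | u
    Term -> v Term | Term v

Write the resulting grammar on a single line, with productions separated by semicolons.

Generating nonterminals: {Expr, Factor}.
Reachable from Expr after that: {Expr, Factor}.
Removed useless symbols: {Term} and every production mentioning them.

Expr -> v | v Factor; Factor -> u u | u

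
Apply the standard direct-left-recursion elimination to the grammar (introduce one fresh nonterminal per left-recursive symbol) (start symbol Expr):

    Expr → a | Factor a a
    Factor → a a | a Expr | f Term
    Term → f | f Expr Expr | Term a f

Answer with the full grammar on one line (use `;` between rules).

Expr → a | Factor a a; Factor → a a | a Expr | f Term; Term → f Term1 | f Expr Expr Term1; Term1 → a f Term1 | epsilon

Term is directly left-recursive.
For Term: α = {a f}, β = {f, f Expr Expr}. Rewrite as Term → β Term1 and Term1 → α Term1 | ε.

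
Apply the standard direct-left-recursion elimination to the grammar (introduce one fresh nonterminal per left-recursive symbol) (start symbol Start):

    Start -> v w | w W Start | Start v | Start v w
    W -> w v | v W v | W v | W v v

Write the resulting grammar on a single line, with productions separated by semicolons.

Start -> v w Start1 | w W Start Start1; W -> w v W1 | v W v W1; Start1 -> v Start1 | v w Start1 | ε; W1 -> v W1 | v v W1 | ε

Left recursion appears on Start, W.
For Start: α = {v, v w}, β = {v w, w W Start}. Rewrite as Start → β Start1 and Start1 → α Start1 | ε.
For W: α = {v, v v}, β = {w v, v W v}. Rewrite as W → β W1 and W1 → α W1 | ε.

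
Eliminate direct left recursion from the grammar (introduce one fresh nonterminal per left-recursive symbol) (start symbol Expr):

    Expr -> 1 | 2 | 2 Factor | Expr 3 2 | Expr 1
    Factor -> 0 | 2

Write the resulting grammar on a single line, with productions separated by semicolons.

Directly left-recursive nonterminal: Expr.
For Expr: α = {3 2, 1}, β = {1, 2, 2 Factor}. Rewrite as Expr → β Expr1 and Expr1 → α Expr1 | ε.

Expr -> 1 Expr1 | 2 Expr1 | 2 Factor Expr1; Factor -> 0 | 2; Expr1 -> 3 2 Expr1 | 1 Expr1 | ε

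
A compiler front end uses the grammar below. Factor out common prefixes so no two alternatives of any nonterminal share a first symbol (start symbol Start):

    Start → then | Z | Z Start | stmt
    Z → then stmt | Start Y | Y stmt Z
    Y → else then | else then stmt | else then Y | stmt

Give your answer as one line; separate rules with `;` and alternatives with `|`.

Start → then | stmt | Z Start1; Z → then stmt | Start Y | Y stmt Z; Y → stmt | else then Y1; Start1 → ε | Start; Y1 → ε | stmt | Y

Start has alternatives sharing prefix 'Z': factor to Start → Z Start1 with Start1 → ε | Start.
Y has alternatives sharing prefix 'else then': factor to Y → else then Y1 with Y1 → ε | stmt | Y.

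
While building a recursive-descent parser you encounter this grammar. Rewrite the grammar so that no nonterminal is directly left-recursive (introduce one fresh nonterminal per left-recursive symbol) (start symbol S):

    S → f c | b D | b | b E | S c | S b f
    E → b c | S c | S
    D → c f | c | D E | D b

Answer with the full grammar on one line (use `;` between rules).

Directly left-recursive nonterminals: S, D.
For S: α = {c, b f}, β = {f c, b D, b, b E}. Rewrite as S → β S' and S' → α S' | ε.
For D: α = {E, b}, β = {c f, c}. Rewrite as D → β D' and D' → α D' | ε.

S → f c S' | b D S' | b S' | b E S'; E → b c | S c | S; D → c f D' | c D'; S' → c S' | b f S' | ε; D' → E D' | b D' | ε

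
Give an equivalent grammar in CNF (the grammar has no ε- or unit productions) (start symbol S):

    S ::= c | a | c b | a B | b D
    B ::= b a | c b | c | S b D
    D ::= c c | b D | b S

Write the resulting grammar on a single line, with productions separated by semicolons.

S ::= c | a | X1 X2 | X3 B | X2 D; B ::= X2 X3 | X1 X2 | c | S Y1; D ::= X1 X1 | X2 D | X2 S; X1 ::= c; X2 ::= b; X3 ::= a; Y1 ::= X2 D

Introduce a nonterminal for each terminal appearing in a rule of length ≥ 2: X1 → c, X2 → b, X3 → a.
Binarize each right-hand side of length ≥ 3 by chaining fresh nonterminals (Y1, Y2, …): affected rules were B → S X2 D.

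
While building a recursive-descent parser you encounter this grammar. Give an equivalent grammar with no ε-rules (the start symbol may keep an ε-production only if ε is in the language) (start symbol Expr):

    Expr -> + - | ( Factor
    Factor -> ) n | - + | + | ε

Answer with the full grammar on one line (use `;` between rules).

The nullable symbols are {Factor}.
ε ∉ L(G), so no ε-production is kept.
Expand every rule over subsets of its nullable positions: Expr → ( Factor gives ( Factor | (.

Expr -> + - | ( Factor | (; Factor -> ) n | - + | +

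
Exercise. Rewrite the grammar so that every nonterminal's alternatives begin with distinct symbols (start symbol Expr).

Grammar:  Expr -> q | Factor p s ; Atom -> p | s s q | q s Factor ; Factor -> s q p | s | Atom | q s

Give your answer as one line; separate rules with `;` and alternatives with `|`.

Expr -> q | Factor p s; Atom -> p | s s q | q s Factor; Factor -> Atom | q s | s Factor1; Factor1 -> q p | ε

Factor has alternatives sharing prefix 's': factor to Factor → s Factor1 with Factor1 → q p | ε.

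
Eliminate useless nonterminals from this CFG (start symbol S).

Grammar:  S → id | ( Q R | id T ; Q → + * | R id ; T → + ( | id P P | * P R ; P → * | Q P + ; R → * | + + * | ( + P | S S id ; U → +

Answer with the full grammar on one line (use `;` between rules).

S → id | ( Q R | id T; Q → + * | R id; T → + ( | id P P | * P R; P → * | Q P +; R → * | + + * | ( + P | S S id

Generating nonterminals: {P, Q, R, S, T, U}.
Reachable from S after that: {P, Q, R, S, T}.
Removed useless symbols: {U} and every production mentioning them.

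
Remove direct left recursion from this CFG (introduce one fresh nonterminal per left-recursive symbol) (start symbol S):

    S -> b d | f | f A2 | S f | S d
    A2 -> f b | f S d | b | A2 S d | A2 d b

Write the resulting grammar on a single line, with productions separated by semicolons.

S -> b d S' | f S' | f A2 S'; A2 -> f b A2' | f S d A2' | b A2'; S' -> f S' | d S' | ε; A2' -> S d A2' | d b A2' | ε

S, A2 are directly left-recursive.
For S: α = {f, d}, β = {b d, f, f A2}. Rewrite as S → β S' and S' → α S' | ε.
For A2: α = {S d, d b}, β = {f b, f S d, b}. Rewrite as A2 → β A2' and A2' → α A2' | ε.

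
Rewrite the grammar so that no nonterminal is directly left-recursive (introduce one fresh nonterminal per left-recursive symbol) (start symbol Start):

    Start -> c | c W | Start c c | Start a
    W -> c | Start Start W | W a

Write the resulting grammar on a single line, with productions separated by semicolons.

Start -> c Start1 | c W Start1; W -> c W1 | Start Start W W1; Start1 -> c c Start1 | a Start1 | ε; W1 -> a W1 | ε

Left recursion appears on Start, W.
For Start: α = {c c, a}, β = {c, c W}. Rewrite as Start → β Start1 and Start1 → α Start1 | ε.
For W: α = {a}, β = {c, Start Start W}. Rewrite as W → β W1 and W1 → α W1 | ε.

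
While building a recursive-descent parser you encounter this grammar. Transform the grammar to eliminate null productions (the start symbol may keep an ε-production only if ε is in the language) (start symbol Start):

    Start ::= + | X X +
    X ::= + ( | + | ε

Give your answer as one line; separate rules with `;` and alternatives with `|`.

Nullable set = {X}.
ε ∉ L(G), so no ε-production is kept.
Add the nullable-subset variants: Start → X X + gives X X + | X +.

Start ::= + | X X + | X +; X ::= + ( | +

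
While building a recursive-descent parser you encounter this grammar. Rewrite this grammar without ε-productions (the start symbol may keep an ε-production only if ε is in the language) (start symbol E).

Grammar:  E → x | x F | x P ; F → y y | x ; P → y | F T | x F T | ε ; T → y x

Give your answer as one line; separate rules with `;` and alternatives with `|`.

The nullable symbols are {P}.
ε ∉ L(G), so no ε-production is kept.

E → x | x F | x P; F → y y | x; P → y | F T | x F T; T → y x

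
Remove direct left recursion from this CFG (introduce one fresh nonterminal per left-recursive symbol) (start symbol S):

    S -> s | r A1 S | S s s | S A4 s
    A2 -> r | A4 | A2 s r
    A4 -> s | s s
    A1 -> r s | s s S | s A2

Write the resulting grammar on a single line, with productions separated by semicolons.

Left recursion appears on S, A2.
For S: α = {s s, A4 s}, β = {s, r A1 S}. Rewrite as S → β S' and S' → α S' | ε.
For A2: α = {s r}, β = {r, A4}. Rewrite as A2 → β A2' and A2' → α A2' | ε.

S -> s S' | r A1 S S'; A2 -> r A2' | A4 A2'; A4 -> s | s s; A1 -> r s | s s S | s A2; S' -> s s S' | A4 s S' | ε; A2' -> s r A2' | ε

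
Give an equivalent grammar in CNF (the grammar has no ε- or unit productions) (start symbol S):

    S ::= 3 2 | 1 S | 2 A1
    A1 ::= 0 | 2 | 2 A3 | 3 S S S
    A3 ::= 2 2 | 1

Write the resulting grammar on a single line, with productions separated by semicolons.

Introduce a nonterminal for each terminal appearing in a rule of length ≥ 2: X1 → 3, X2 → 2, X3 → 1.
Binarize each right-hand side of length ≥ 3 by chaining fresh nonterminals (Y1, Y2, …): affected rules were A1 → X1 S S S.

S ::= X1 X2 | X3 S | X2 A1; A1 ::= 0 | 2 | X2 A3 | X1 Y1; A3 ::= X2 X2 | 1; X1 ::= 3; X2 ::= 2; X3 ::= 1; Y1 ::= S Y2; Y2 ::= S S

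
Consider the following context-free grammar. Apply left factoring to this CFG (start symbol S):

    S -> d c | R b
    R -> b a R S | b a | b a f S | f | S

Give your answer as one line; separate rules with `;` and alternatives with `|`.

S -> d c | R b; R -> f | S | b a R'; R' -> R S | ε | f S

R has alternatives sharing prefix 'b a': factor to R → b a R' with R' → R S | ε | f S.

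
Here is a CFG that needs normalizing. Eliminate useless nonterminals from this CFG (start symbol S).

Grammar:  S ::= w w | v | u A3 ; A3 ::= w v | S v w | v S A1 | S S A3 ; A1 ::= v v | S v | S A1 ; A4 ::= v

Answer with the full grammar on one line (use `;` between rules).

Generating nonterminals: {A1, A3, A4, S}.
Reachable from S after that: {A1, A3, S}.
Removed useless symbols: {A4} and every production mentioning them.

S ::= w w | v | u A3; A3 ::= w v | S v w | v S A1 | S S A3; A1 ::= v v | S v | S A1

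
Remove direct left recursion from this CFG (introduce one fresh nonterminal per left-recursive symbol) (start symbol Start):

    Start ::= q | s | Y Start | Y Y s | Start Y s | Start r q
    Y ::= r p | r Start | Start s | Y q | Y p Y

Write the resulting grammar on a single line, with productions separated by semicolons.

Directly left-recursive nonterminals: Start, Y.
For Start: α = {Y s, r q}, β = {q, s, Y Start, Y Y s}. Rewrite as Start → β Start1 and Start1 → α Start1 | ε.
For Y: α = {q, p Y}, β = {r p, r Start, Start s}. Rewrite as Y → β Y1 and Y1 → α Y1 | ε.

Start ::= q Start1 | s Start1 | Y Start Start1 | Y Y s Start1; Y ::= r p Y1 | r Start Y1 | Start s Y1; Start1 ::= Y s Start1 | r q Start1 | ε; Y1 ::= q Y1 | p Y Y1 | ε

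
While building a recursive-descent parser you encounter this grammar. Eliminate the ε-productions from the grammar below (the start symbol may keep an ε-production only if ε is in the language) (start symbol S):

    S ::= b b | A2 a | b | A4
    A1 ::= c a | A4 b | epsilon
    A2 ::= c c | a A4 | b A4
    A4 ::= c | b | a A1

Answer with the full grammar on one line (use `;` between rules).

S ::= b b | A2 a | b | A4; A1 ::= c a | A4 b; A2 ::= c c | a A4 | b A4; A4 ::= c | b | a A1 | a

The nullable symbols are {A1}.
ε ∉ L(G), so no ε-production is kept.
For each production, add variants omitting each subset of nullable occurrences: A4 → a A1 gives a A1 | a.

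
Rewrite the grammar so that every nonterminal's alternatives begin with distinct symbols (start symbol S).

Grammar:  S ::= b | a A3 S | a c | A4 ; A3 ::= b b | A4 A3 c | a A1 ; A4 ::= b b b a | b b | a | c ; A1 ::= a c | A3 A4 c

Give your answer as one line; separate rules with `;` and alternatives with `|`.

S has alternatives sharing prefix 'a': factor to S → a S' with S' → A3 S | c.
A4 has alternatives sharing prefix 'b b': factor to A4 → b b A4' with A4' → b a | ε.

S ::= b | A4 | a S'; A3 ::= b b | A4 A3 c | a A1; A4 ::= a | c | b b A4'; A1 ::= a c | A3 A4 c; S' ::= A3 S | c; A4' ::= b a | eps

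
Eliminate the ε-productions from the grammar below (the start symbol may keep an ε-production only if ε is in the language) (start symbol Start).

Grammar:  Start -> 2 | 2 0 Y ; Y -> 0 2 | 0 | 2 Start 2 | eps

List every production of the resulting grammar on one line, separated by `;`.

Start -> 2 | 2 0 Y | 2 0; Y -> 0 2 | 0 | 2 Start 2

The nullable symbols are {Y}.
ε ∉ L(G), so no ε-production is kept.
For each production, add variants omitting each subset of nullable occurrences: Start → 2 0 Y gives 2 0 Y | 2 0.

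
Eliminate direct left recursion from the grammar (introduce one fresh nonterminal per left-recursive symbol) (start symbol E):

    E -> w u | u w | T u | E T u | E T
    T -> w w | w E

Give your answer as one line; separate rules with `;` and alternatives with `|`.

E is directly left-recursive.
For E: α = {T u, T}, β = {w u, u w, T u}. Rewrite as E → β E' and E' → α E' | ε.

E -> w u E' | u w E' | T u E'; T -> w w | w E; E' -> T u E' | T E' | ε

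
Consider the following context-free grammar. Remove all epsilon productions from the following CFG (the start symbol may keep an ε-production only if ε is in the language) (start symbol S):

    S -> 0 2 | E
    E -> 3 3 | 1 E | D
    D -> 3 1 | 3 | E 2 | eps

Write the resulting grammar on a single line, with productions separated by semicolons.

Nullable nonterminals: {D, E, S}.
ε ∈ L(G) since S is nullable, so keep S → ε.
For each production, add variants omitting each subset of nullable occurrences: E → 1 E gives 1 E | 1. D → E 2 gives E 2 | 2.

S -> 0 2 | E | ε; E -> 3 3 | 1 E | 1 | D; D -> 3 1 | 3 | E 2 | 2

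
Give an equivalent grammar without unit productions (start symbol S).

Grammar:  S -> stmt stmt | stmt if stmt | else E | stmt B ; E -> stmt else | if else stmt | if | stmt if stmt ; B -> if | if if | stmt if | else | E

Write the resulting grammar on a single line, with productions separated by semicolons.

S -> stmt stmt | stmt if stmt | else E | stmt B; E -> stmt else | if else stmt | if | stmt if stmt; B -> if | if if | stmt if | else | stmt else | if else stmt | stmt if stmt

Unit pairs: B ⇒* {E}.
Replace each nonterminal's rules with the union of the non-unit rules of every nonterminal it unit-derives.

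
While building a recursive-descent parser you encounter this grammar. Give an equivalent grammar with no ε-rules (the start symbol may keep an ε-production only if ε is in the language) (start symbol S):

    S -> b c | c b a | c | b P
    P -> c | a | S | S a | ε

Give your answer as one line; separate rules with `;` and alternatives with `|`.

The nullable symbols are {P}.
ε ∉ L(G), so no ε-production is kept.
For each production, add variants omitting each subset of nullable occurrences: S → b P gives b P | b.

S -> b c | c b a | c | b P | b; P -> c | a | S | S a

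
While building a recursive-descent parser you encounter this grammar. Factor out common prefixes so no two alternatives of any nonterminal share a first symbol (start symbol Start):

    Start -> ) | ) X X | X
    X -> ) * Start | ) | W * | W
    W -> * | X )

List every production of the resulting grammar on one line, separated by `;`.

Start -> X | ) Start1; X -> ) X1 | W X2; W -> * | X ); Start1 -> epsilon | X X; X1 -> * Start | epsilon; X2 -> * | epsilon

Start has alternatives sharing prefix ')': factor to Start → ) Start1 with Start1 → ε | X X.
X has alternatives sharing prefix ')': factor to X → ) X1 with X1 → * Start | ε.
X has alternatives sharing prefix 'W': factor to X → W X2 with X2 → * | ε.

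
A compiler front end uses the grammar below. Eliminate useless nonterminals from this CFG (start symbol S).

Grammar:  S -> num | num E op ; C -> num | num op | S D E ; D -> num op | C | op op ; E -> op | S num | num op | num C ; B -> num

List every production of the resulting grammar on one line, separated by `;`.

Generating nonterminals: {B, C, D, E, S}.
Reachable from S after that: {C, D, E, S}.
Removed useless symbols: {B} and every production mentioning them.

S -> num | num E op; C -> num | num op | S D E; D -> num op | C | op op; E -> op | S num | num op | num C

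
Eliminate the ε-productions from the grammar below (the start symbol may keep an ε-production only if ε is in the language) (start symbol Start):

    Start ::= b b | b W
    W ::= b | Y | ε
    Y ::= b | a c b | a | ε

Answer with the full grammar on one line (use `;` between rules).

Start ::= b b | b W | b; W ::= b | Y; Y ::= b | a c b | a

Nullable set = {W, Y}.
ε ∉ L(G), so no ε-production is kept.
For each production, add variants omitting each subset of nullable occurrences: Start → b W gives b W | b.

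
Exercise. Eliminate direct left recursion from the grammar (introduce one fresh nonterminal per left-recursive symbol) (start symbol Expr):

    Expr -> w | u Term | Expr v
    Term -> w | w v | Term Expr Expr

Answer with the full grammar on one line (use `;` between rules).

Expr, Term are directly left-recursive.
For Expr: α = {v}, β = {w, u Term}. Rewrite as Expr → β Expr1 and Expr1 → α Expr1 | ε.
For Term: α = {Expr Expr}, β = {w, w v}. Rewrite as Term → β Term1 and Term1 → α Term1 | ε.

Expr -> w Expr1 | u Term Expr1; Term -> w Term1 | w v Term1; Expr1 -> v Expr1 | epsilon; Term1 -> Expr Expr Term1 | epsilon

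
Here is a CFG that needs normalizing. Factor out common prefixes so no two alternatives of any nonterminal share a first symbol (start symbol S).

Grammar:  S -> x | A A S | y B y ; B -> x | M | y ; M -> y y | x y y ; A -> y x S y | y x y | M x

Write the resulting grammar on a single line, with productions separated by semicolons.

S -> x | A A S | y B y; B -> x | M | y; M -> y y | x y y; A -> M x | y x A'; A' -> S y | y

A has alternatives sharing prefix 'y x': factor to A → y x A' with A' → S y | y.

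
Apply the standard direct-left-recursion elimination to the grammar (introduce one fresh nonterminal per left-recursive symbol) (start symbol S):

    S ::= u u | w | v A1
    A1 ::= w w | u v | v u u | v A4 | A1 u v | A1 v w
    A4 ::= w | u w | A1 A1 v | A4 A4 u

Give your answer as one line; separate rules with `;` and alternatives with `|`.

Left recursion appears on A1, A4.
For A1: α = {u v, v w}, β = {w w, u v, v u u, v A4}. Rewrite as A1 → β A1' and A1' → α A1' | ε.
For A4: α = {A4 u}, β = {w, u w, A1 A1 v}. Rewrite as A4 → β A4' and A4' → α A4' | ε.

S ::= u u | w | v A1; A1 ::= w w A1' | u v A1' | v u u A1' | v A4 A1'; A4 ::= w A4' | u w A4' | A1 A1 v A4'; A1' ::= u v A1' | v w A1' | ε; A4' ::= A4 u A4' | ε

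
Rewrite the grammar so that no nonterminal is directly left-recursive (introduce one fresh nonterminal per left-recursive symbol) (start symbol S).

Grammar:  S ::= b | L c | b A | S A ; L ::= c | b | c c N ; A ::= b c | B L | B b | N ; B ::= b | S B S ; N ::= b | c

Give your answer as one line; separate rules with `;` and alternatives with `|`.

S ::= b S' | L c S' | b A S'; L ::= c | b | c c N; A ::= b c | B L | B b | N; B ::= b | S B S; N ::= b | c; S' ::= A S' | ε

Directly left-recursive nonterminal: S.
For S: α = {A}, β = {b, L c, b A}. Rewrite as S → β S' and S' → α S' | ε.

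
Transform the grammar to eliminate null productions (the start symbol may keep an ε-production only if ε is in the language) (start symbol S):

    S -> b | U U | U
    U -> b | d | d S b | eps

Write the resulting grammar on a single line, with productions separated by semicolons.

Nullable set = {S, U}.
ε ∈ L(G) since S is nullable, so keep S → ε.
For each production, add variants omitting each subset of nullable occurrences: S → U U gives U U | U. U → d S b gives d S b | d b.

S -> b | U U | U | eps; U -> b | d | d S b | d b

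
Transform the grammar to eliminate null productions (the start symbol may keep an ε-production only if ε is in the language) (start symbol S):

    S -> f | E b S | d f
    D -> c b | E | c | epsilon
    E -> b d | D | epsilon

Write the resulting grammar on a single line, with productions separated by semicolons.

Nullable set = {D, E}.
ε ∉ L(G), so no ε-production is kept.
Add the nullable-subset variants: S → E b S gives E b S | b S.

S -> f | E b S | b S | d f; D -> c b | E | c; E -> b d | D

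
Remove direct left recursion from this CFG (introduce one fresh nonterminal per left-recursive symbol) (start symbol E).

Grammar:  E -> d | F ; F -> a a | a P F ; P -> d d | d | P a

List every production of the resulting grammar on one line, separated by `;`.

E -> d | F; F -> a a | a P F; P -> d d P' | d P'; P' -> a P' | epsilon

P is directly left-recursive.
For P: α = {a}, β = {d d, d}. Rewrite as P → β P' and P' → α P' | ε.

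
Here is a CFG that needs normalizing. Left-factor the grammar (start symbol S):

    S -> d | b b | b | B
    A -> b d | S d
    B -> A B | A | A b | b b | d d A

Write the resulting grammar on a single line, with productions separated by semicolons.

S -> d | B | b S'; A -> b d | S d; B -> b b | d d A | A B'; S' -> b | ε; B' -> B | ε | b

S has alternatives sharing prefix 'b': factor to S → b S' with S' → b | ε.
B has alternatives sharing prefix 'A': factor to B → A B' with B' → B | ε | b.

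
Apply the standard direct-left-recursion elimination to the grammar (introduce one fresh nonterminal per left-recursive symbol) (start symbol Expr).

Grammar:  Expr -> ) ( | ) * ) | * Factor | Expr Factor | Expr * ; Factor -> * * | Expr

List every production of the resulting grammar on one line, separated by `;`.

Expr -> ) ( Expr1 | ) * ) Expr1 | * Factor Expr1; Factor -> * * | Expr; Expr1 -> Factor Expr1 | * Expr1 | ε

Left recursion appears on Expr.
For Expr: α = {Factor, *}, β = {) (, ) * ), * Factor}. Rewrite as Expr → β Expr1 and Expr1 → α Expr1 | ε.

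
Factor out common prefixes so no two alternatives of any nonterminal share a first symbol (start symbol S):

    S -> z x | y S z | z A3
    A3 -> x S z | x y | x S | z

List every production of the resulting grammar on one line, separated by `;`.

S has alternatives sharing prefix 'z': factor to S → z S' with S' → x | A3.
A3 has alternatives sharing prefix 'x': factor to A3 → x A3' with A3' → S z | y | S.
A3' has alternatives sharing prefix 'S': factor to A3' → S A3'' with A3'' → z | ε.

S -> y S z | z S'; A3 -> z | x A3'; S' -> x | A3; A3' -> y | S A3''; A3'' -> z | ε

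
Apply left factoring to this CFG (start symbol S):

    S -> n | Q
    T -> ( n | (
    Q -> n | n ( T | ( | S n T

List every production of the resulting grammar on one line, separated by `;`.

T has alternatives sharing prefix '(': factor to T → ( T' with T' → n | ε.
Q has alternatives sharing prefix 'n': factor to Q → n Q' with Q' → ε | ( T.

S -> n | Q; T -> ( T'; Q -> ( | S n T | n Q'; T' -> n | epsilon; Q' -> epsilon | ( T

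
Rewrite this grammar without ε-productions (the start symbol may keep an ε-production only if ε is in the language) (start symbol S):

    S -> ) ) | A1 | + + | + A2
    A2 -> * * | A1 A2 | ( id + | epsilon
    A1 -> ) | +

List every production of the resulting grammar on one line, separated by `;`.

S -> ) ) | A1 | + + | + A2 | +; A2 -> * * | A1 A2 | A1 | ( id +; A1 -> ) | +

Nullable set = {A2}.
ε ∉ L(G), so no ε-production is kept.
Add the nullable-subset variants: S → + A2 gives + A2 | +. A2 → A1 A2 gives A1 A2 | A1.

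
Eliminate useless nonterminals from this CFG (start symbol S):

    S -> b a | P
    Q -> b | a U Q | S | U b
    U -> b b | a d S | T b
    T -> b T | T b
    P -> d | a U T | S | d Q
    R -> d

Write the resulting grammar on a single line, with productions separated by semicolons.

Generating nonterminals: {P, Q, R, S, U}.
Reachable from S after that: {P, Q, S, U}.
Removed useless symbols: {R, T} and every production mentioning them.

S -> b a | P; Q -> b | a U Q | S | U b; U -> b b | a d S; P -> d | S | d Q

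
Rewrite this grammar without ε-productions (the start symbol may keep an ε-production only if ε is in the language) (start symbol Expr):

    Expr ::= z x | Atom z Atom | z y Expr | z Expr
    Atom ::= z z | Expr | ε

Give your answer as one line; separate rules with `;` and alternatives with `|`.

The nullable symbols are {Atom}.
ε ∉ L(G), so no ε-production is kept.
Add the nullable-subset variants: Expr → Atom z Atom gives Atom z Atom | Atom z | z Atom | z.

Expr ::= z x | Atom z Atom | Atom z | z Atom | z | z y Expr | z Expr; Atom ::= z z | Expr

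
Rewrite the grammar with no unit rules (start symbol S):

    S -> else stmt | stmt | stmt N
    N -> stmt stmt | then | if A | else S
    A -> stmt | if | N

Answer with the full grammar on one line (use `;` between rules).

S -> else stmt | stmt | stmt N; N -> stmt stmt | then | if A | else S; A -> stmt stmt | then | if A | else S | stmt | if

Unit pairs: A ⇒* {N}.
For each unit pair (A, B), copy every non-unit production of B to A, then drop all unit productions.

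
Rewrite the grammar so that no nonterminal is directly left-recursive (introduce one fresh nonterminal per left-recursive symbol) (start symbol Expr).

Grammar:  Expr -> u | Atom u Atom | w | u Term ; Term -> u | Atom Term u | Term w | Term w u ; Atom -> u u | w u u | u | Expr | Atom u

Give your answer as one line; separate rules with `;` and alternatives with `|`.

Term, Atom are directly left-recursive.
For Term: α = {w, w u}, β = {u, Atom Term u}. Rewrite as Term → β Term1 and Term1 → α Term1 | ε.
For Atom: α = {u}, β = {u u, w u u, u, Expr}. Rewrite as Atom → β Atom1 and Atom1 → α Atom1 | ε.

Expr -> u | Atom u Atom | w | u Term; Term -> u Term1 | Atom Term u Term1; Atom -> u u Atom1 | w u u Atom1 | u Atom1 | Expr Atom1; Term1 -> w Term1 | w u Term1 | ε; Atom1 -> u Atom1 | ε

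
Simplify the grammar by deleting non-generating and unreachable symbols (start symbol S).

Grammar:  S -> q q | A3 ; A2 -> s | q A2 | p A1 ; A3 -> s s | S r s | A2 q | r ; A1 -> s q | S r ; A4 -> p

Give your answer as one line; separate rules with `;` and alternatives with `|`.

S -> q q | A3; A2 -> s | q A2 | p A1; A3 -> s s | S r s | A2 q | r; A1 -> s q | S r

Generating nonterminals: {A1, A2, A3, A4, S}.
Reachable from S after that: {A1, A2, A3, S}.
Removed useless symbols: {A4} and every production mentioning them.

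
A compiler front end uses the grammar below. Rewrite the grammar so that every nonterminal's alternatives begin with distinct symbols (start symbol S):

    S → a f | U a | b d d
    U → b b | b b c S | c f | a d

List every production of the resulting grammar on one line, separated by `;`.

S → a f | U a | b d d; U → c f | a d | b b U'; U' → ε | c S

U has alternatives sharing prefix 'b b': factor to U → b b U' with U' → ε | c S.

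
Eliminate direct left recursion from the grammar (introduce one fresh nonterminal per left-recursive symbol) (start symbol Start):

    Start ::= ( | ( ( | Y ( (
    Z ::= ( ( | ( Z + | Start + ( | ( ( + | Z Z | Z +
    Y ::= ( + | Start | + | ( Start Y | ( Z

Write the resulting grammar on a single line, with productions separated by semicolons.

Z is directly left-recursive.
For Z: α = {Z, +}, β = {( (, ( Z +, Start + (, ( ( +}. Rewrite as Z → β Z1 and Z1 → α Z1 | ε.

Start ::= ( | ( ( | Y ( (; Z ::= ( ( Z1 | ( Z + Z1 | Start + ( Z1 | ( ( + Z1; Y ::= ( + | Start | + | ( Start Y | ( Z; Z1 ::= Z Z1 | + Z1 | ε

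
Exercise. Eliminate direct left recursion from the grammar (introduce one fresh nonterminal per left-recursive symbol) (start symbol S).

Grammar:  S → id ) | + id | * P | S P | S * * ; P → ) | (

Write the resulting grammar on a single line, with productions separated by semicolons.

Directly left-recursive nonterminal: S.
For S: α = {P, * *}, β = {id ), + id, * P}. Rewrite as S → β S' and S' → α S' | ε.

S → id ) S' | + id S' | * P S'; P → ) | (; S' → P S' | * * S' | ε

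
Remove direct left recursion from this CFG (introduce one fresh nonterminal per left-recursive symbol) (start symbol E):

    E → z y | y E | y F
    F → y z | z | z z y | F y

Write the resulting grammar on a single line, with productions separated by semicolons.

F is directly left-recursive.
For F: α = {y}, β = {y z, z, z z y}. Rewrite as F → β F' and F' → α F' | ε.

E → z y | y E | y F; F → y z F' | z F' | z z y F'; F' → y F' | ε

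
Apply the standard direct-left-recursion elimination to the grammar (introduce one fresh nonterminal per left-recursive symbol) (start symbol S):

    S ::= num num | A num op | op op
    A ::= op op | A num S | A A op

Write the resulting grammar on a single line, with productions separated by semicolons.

S ::= num num | A num op | op op; A ::= op op A'; A' ::= num S A' | A op A' | eps

Directly left-recursive nonterminal: A.
For A: α = {num S, A op}, β = {op op}. Rewrite as A → β A' and A' → α A' | ε.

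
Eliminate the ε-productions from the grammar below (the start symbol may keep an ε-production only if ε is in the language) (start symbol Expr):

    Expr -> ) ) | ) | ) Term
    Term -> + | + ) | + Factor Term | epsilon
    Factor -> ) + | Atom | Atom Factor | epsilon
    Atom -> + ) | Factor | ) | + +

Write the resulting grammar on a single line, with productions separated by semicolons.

Expr -> ) ) | ) | ) Term; Term -> + | + ) | + Factor Term | + Factor | + Term; Factor -> ) + | Atom | Atom Factor; Atom -> + ) | Factor | ) | + +

Nullable set = {Atom, Factor, Term}.
ε ∉ L(G), so no ε-production is kept.
Add the nullable-subset variants: Term → + Factor Term gives + Factor Term | + Factor | + Term.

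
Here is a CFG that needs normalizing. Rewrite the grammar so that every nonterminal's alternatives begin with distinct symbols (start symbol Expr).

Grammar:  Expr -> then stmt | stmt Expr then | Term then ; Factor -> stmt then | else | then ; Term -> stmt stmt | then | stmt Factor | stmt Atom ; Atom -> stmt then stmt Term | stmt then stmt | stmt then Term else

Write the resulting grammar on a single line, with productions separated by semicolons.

Expr -> then stmt | stmt Expr then | Term then; Factor -> stmt then | else | then; Term -> then | stmt Term1; Atom -> stmt then Atom1; Term1 -> stmt | Factor | Atom; Atom1 -> Term else | stmt Atom11; Atom11 -> Term | ε

Term has alternatives sharing prefix 'stmt': factor to Term → stmt Term1 with Term1 → stmt | Factor | Atom.
Atom has alternatives sharing prefix 'stmt then': factor to Atom → stmt then Atom1 with Atom1 → stmt Term | stmt | Term else.
Atom1 has alternatives sharing prefix 'stmt': factor to Atom1 → stmt Atom11 with Atom11 → Term | ε.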